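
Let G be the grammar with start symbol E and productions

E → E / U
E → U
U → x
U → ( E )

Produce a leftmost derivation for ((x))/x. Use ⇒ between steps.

E ⇒ E/U ⇒ U/U ⇒ (E)/U ⇒ (U)/U ⇒ ((E))/U ⇒ ((U))/U ⇒ ((x))/U ⇒ ((x))/x

E ⇒ E/U   [E → E / U]
E/U ⇒ U/U   [E → U]
U/U ⇒ (E)/U   [U → ( E )]
(E)/U ⇒ (U)/U   [E → U]
(U)/U ⇒ ((E))/U   [U → ( E )]
((E))/U ⇒ ((U))/U   [E → U]
((U))/U ⇒ ((x))/U   [U → x]
((x))/U ⇒ ((x))/x   [U → x]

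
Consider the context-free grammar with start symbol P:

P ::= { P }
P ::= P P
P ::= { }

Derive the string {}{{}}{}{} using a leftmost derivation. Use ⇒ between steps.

P ⇒ PP ⇒ PPP ⇒ {}PP ⇒ {}PPP ⇒ {}{P}PP ⇒ {}{{}}PP ⇒ {}{{}}{}P ⇒ {}{{}}{}{}

P ⇒ PP   [P ::= P P]
PP ⇒ PPP   [P ::= P P]
PPP ⇒ {}PP   [P ::= { }]
{}PP ⇒ {}PPP   [P ::= P P]
{}PPP ⇒ {}{P}PP   [P ::= { P }]
{}{P}PP ⇒ {}{{}}PP   [P ::= { }]
{}{{}}PP ⇒ {}{{}}{}P   [P ::= { }]
{}{{}}{}P ⇒ {}{{}}{}{}   [P ::= { }]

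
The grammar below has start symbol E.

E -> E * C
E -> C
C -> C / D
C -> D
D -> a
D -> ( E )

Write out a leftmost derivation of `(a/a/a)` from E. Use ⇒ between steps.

E ⇒ C   [E -> C]
C ⇒ D   [C -> D]
D ⇒ (E)   [D -> ( E )]
(E) ⇒ (C)   [E -> C]
(C) ⇒ (C/D)   [C -> C / D]
(C/D) ⇒ (C/D/D)   [C -> C / D]
(C/D/D) ⇒ (D/D/D)   [C -> D]
(D/D/D) ⇒ (a/D/D)   [D -> a]
(a/D/D) ⇒ (a/a/D)   [D -> a]
(a/a/D) ⇒ (a/a/a)   [D -> a]

E⇒C⇒D⇒(E)⇒(C)⇒(C/D)⇒(C/D/D)⇒(D/D/D)⇒(a/D/D)⇒(a/a/D)⇒(a/a/a)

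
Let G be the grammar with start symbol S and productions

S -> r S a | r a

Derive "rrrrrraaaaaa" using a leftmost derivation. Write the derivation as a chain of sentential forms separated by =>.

S=>rSa=>rrSaa=>rrrSaaa=>rrrrSaaaa=>rrrrrSaaaaa=>rrrrrraaaaaa

S => rSa   [S -> r S a]
rSa => rrSaa   [S -> r S a]
rrSaa => rrrSaaa   [S -> r S a]
rrrSaaa => rrrrSaaaa   [S -> r S a]
rrrrSaaaa => rrrrrSaaaaa   [S -> r S a]
rrrrrSaaaaa => rrrrrraaaaaa   [S -> r a]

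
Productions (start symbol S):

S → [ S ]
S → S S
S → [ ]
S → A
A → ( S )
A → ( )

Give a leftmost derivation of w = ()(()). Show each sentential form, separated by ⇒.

S ⇒ SS   [S → S S]
SS ⇒ AS   [S → A]
AS ⇒ ()S   [A → ( )]
()S ⇒ ()A   [S → A]
()A ⇒ ()(S)   [A → ( S )]
()(S) ⇒ ()(A)   [S → A]
()(A) ⇒ ()(())   [A → ( )]

S ⇒ SS ⇒ AS ⇒ ()S ⇒ ()A ⇒ ()(S) ⇒ ()(A) ⇒ ()(())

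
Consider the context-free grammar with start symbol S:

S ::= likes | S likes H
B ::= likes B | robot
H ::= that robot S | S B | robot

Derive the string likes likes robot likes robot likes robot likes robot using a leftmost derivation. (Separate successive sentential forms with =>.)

S => S likes H   [S ::= S likes H]
S likes H => S likes H likes H   [S ::= S likes H]
S likes H likes H => S likes H likes H likes H   [S ::= S likes H]
S likes H likes H likes H => S likes H likes H likes H likes H   [S ::= S likes H]
S likes H likes H likes H likes H => likes likes H likes H likes H likes H   [S ::= likes]
likes likes H likes H likes H likes H => likes likes robot likes H likes H likes H   [H ::= robot]
likes likes robot likes H likes H likes H => likes likes robot likes robot likes H likes H   [H ::= robot]
likes likes robot likes robot likes H likes H => likes likes robot likes robot likes robot likes H   [H ::= robot]
likes likes robot likes robot likes robot likes H => likes likes robot likes robot likes robot likes robot   [H ::= robot]

S => S likes H => S likes H likes H => S likes H likes H likes H => S likes H likes H likes H likes H => likes likes H likes H likes H likes H => likes likes robot likes H likes H likes H => likes likes robot likes robot likes H likes H => likes likes robot likes robot likes robot likes H => likes likes robot likes robot likes robot likes robot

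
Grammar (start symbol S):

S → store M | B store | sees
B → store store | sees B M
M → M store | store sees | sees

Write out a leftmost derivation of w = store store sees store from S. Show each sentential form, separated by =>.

S => store M   [S → store M]
store M => store M store   [M → M store]
store M store => store store sees store   [M → store sees]

S => store M => store M store => store store sees store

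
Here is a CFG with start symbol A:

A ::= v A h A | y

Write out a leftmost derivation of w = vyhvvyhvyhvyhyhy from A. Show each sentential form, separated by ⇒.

A ⇒ vAhA ⇒ vyhA ⇒ vyhvAhA ⇒ vyhvvAhAhA ⇒ vyhvvyhAhA ⇒ vyhvvyhvAhAhA ⇒ vyhvvyhvyhAhA ⇒ vyhvvyhvyhvAhAhA ⇒ vyhvvyhvyhvyhAhA ⇒ vyhvvyhvyhvyhyhA ⇒ vyhvvyhvyhvyhyhy

A ⇒ vAhA   [A ::= v A h A]
vAhA ⇒ vyhA   [A ::= y]
vyhA ⇒ vyhvAhA   [A ::= v A h A]
vyhvAhA ⇒ vyhvvAhAhA   [A ::= v A h A]
vyhvvAhAhA ⇒ vyhvvyhAhA   [A ::= y]
vyhvvyhAhA ⇒ vyhvvyhvAhAhA   [A ::= v A h A]
vyhvvyhvAhAhA ⇒ vyhvvyhvyhAhA   [A ::= y]
vyhvvyhvyhAhA ⇒ vyhvvyhvyhvAhAhA   [A ::= v A h A]
vyhvvyhvyhvAhAhA ⇒ vyhvvyhvyhvyhAhA   [A ::= y]
vyhvvyhvyhvyhAhA ⇒ vyhvvyhvyhvyhyhA   [A ::= y]
vyhvvyhvyhvyhyhA ⇒ vyhvvyhvyhvyhyhy   [A ::= y]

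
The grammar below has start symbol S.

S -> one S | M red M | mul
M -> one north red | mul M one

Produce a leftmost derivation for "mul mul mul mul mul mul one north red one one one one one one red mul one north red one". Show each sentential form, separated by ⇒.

S ⇒ M red M   [S -> M red M]
M red M ⇒ mul M one red M   [M -> mul M one]
mul M one red M ⇒ mul mul M one one red M   [M -> mul M one]
mul mul M one one red M ⇒ mul mul mul M one one one red M   [M -> mul M one]
mul mul mul M one one one red M ⇒ mul mul mul mul M one one one one red M   [M -> mul M one]
mul mul mul mul M one one one one red M ⇒ mul mul mul mul mul M one one one one one red M   [M -> mul M one]
mul mul mul mul mul M one one one one one red M ⇒ mul mul mul mul mul mul M one one one one one one red M   [M -> mul M one]
mul mul mul mul mul mul M one one one one one one red M ⇒ mul mul mul mul mul mul one north red one one one one one one red M   [M -> one north red]
mul mul mul mul mul mul one north red one one one one one one red M ⇒ mul mul mul mul mul mul one north red one one one one one one red mul M one   [M -> mul M one]
mul mul mul mul mul mul one north red one one one one one one red mul M one ⇒ mul mul mul mul mul mul one north red one one one one one one red mul one north red one   [M -> one north red]

S ⇒ M red M ⇒ mul M one red M ⇒ mul mul M one one red M ⇒ mul mul mul M one one one red M ⇒ mul mul mul mul M one one one one red M ⇒ mul mul mul mul mul M one one one one one red M ⇒ mul mul mul mul mul mul M one one one one one one red M ⇒ mul mul mul mul mul mul one north red one one one one one one red M ⇒ mul mul mul mul mul mul one north red one one one one one one red mul M one ⇒ mul mul mul mul mul mul one north red one one one one one one red mul one north red one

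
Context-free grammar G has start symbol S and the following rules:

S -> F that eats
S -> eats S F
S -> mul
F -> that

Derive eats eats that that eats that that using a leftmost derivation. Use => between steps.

S => eats S F => eats eats S F F => eats eats F that eats F F => eats eats that that eats F F => eats eats that that eats that F => eats eats that that eats that that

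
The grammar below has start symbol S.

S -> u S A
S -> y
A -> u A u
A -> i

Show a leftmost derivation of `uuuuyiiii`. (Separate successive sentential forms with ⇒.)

S ⇒ uSA ⇒ uuSAA ⇒ uuuSAAA ⇒ uuuuSAAAA ⇒ uuuuyAAAA ⇒ uuuuyiAAA ⇒ uuuuyiiAA ⇒ uuuuyiiiA ⇒ uuuuyiiii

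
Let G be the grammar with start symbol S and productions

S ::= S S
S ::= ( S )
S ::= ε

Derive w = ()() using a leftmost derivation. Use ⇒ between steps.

S⇒SS⇒(S)S⇒()S⇒()SS⇒()SSS⇒()(S)SS⇒()()SS⇒()()S⇒()()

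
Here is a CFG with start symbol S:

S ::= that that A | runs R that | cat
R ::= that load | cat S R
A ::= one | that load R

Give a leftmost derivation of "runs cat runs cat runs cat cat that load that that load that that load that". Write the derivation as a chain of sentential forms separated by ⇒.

S ⇒ runs R that ⇒ runs cat S R that ⇒ runs cat runs R that R that ⇒ runs cat runs cat S R that R that ⇒ runs cat runs cat runs R that R that R that ⇒ runs cat runs cat runs cat S R that R that R that ⇒ runs cat runs cat runs cat cat R that R that R that ⇒ runs cat runs cat runs cat cat that load that R that R that ⇒ runs cat runs cat runs cat cat that load that that load that R that ⇒ runs cat runs cat runs cat cat that load that that load that that load that

S ⇒ runs R that   [S ::= runs R that]
runs R that ⇒ runs cat S R that   [R ::= cat S R]
runs cat S R that ⇒ runs cat runs R that R that   [S ::= runs R that]
runs cat runs R that R that ⇒ runs cat runs cat S R that R that   [R ::= cat S R]
runs cat runs cat S R that R that ⇒ runs cat runs cat runs R that R that R that   [S ::= runs R that]
runs cat runs cat runs R that R that R that ⇒ runs cat runs cat runs cat S R that R that R that   [R ::= cat S R]
runs cat runs cat runs cat S R that R that R that ⇒ runs cat runs cat runs cat cat R that R that R that   [S ::= cat]
runs cat runs cat runs cat cat R that R that R that ⇒ runs cat runs cat runs cat cat that load that R that R that   [R ::= that load]
runs cat runs cat runs cat cat that load that R that R that ⇒ runs cat runs cat runs cat cat that load that that load that R that   [R ::= that load]
runs cat runs cat runs cat cat that load that that load that R that ⇒ runs cat runs cat runs cat cat that load that that load that that load that   [R ::= that load]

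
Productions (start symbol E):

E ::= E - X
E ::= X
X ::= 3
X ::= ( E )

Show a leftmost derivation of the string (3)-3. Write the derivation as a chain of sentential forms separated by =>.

E => E-X => X-X => (E)-X => (X)-X => (3)-X => (3)-3

E => E-X   [E ::= E - X]
E-X => X-X   [E ::= X]
X-X => (E)-X   [X ::= ( E )]
(E)-X => (X)-X   [E ::= X]
(X)-X => (3)-X   [X ::= 3]
(3)-X => (3)-3   [X ::= 3]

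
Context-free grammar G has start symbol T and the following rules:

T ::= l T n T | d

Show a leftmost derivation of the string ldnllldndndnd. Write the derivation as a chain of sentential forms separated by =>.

T => lTnT   [T ::= l T n T]
lTnT => ldnT   [T ::= d]
ldnT => ldnlTnT   [T ::= l T n T]
ldnlTnT => ldnllTnTnT   [T ::= l T n T]
ldnllTnTnT => ldnlllTnTnTnT   [T ::= l T n T]
ldnlllTnTnTnT => ldnllldnTnTnT   [T ::= d]
ldnllldnTnTnT => ldnllldndnTnT   [T ::= d]
ldnllldndnTnT => ldnllldndndnT   [T ::= d]
ldnllldndndnT => ldnllldndndnd   [T ::= d]

T=>lTnT=>ldnT=>ldnlTnT=>ldnllTnTnT=>ldnlllTnTnTnT=>ldnllldnTnTnT=>ldnllldndnTnT=>ldnllldndndnT=>ldnllldndndnd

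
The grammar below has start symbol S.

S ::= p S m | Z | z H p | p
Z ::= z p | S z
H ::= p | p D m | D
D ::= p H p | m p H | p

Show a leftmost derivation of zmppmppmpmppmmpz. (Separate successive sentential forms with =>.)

S => Z => Sz => zHpz => zDpz => zmpHpz => zmppDmpz => zmppmpHmpz => zmppmppDmmpz => zmppmppmpHmmpz => zmppmppmpDmmpz => zmppmppmpmpHmmpz => zmppmppmpmppmmpz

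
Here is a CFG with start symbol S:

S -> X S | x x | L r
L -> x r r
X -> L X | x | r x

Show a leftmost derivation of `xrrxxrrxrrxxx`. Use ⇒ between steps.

S⇒XS⇒LXS⇒xrrXS⇒xrrxS⇒xrrxXS⇒xrrxLXS⇒xrrxxrrXS⇒xrrxxrrLXS⇒xrrxxrrxrrXS⇒xrrxxrrxrrxS⇒xrrxxrrxrrxxx

S ⇒ XS   [S -> X S]
XS ⇒ LXS   [X -> L X]
LXS ⇒ xrrXS   [L -> x r r]
xrrXS ⇒ xrrxS   [X -> x]
xrrxS ⇒ xrrxXS   [S -> X S]
xrrxXS ⇒ xrrxLXS   [X -> L X]
xrrxLXS ⇒ xrrxxrrXS   [L -> x r r]
xrrxxrrXS ⇒ xrrxxrrLXS   [X -> L X]
xrrxxrrLXS ⇒ xrrxxrrxrrXS   [L -> x r r]
xrrxxrrxrrXS ⇒ xrrxxrrxrrxS   [X -> x]
xrrxxrrxrrxS ⇒ xrrxxrrxrrxxx   [S -> x x]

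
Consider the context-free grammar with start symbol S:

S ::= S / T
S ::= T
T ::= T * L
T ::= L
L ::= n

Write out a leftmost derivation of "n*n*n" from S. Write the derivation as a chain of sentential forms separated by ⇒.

S⇒T⇒T*L⇒T*L*L⇒L*L*L⇒n*L*L⇒n*n*L⇒n*n*n

S ⇒ T   [S ::= T]
T ⇒ T*L   [T ::= T * L]
T*L ⇒ T*L*L   [T ::= T * L]
T*L*L ⇒ L*L*L   [T ::= L]
L*L*L ⇒ n*L*L   [L ::= n]
n*L*L ⇒ n*n*L   [L ::= n]
n*n*L ⇒ n*n*n   [L ::= n]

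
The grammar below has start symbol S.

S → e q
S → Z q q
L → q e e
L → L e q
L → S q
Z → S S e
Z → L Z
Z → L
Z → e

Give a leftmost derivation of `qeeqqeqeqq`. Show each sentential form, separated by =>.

S => Zqq => SSeqq => ZqqSeqq => LqqSeqq => qeeqqSeqq => qeeqqeqeqq

S => Zqq   [S → Z q q]
Zqq => SSeqq   [Z → S S e]
SSeqq => ZqqSeqq   [S → Z q q]
ZqqSeqq => LqqSeqq   [Z → L]
LqqSeqq => qeeqqSeqq   [L → q e e]
qeeqqSeqq => qeeqqeqeqq   [S → e q]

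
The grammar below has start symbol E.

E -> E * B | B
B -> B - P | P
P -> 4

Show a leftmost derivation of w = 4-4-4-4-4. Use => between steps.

E => B   [E -> B]
B => B-P   [B -> B - P]
B-P => B-P-P   [B -> B - P]
B-P-P => B-P-P-P   [B -> B - P]
B-P-P-P => B-P-P-P-P   [B -> B - P]
B-P-P-P-P => P-P-P-P-P   [B -> P]
P-P-P-P-P => 4-P-P-P-P   [P -> 4]
4-P-P-P-P => 4-4-P-P-P   [P -> 4]
4-4-P-P-P => 4-4-4-P-P   [P -> 4]
4-4-4-P-P => 4-4-4-4-P   [P -> 4]
4-4-4-4-P => 4-4-4-4-4   [P -> 4]

E => B => B-P => B-P-P => B-P-P-P => B-P-P-P-P => P-P-P-P-P => 4-P-P-P-P => 4-4-P-P-P => 4-4-4-P-P => 4-4-4-4-P => 4-4-4-4-4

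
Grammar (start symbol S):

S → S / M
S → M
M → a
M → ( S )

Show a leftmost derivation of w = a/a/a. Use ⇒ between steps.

S⇒S/M⇒S/M/M⇒M/M/M⇒a/M/M⇒a/a/M⇒a/a/a

S ⇒ S/M   [S → S / M]
S/M ⇒ S/M/M   [S → S / M]
S/M/M ⇒ M/M/M   [S → M]
M/M/M ⇒ a/M/M   [M → a]
a/M/M ⇒ a/a/M   [M → a]
a/a/M ⇒ a/a/a   [M → a]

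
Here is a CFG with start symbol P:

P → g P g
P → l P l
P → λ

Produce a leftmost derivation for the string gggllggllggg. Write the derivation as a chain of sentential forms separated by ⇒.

P⇒gPg⇒ggPgg⇒gggPggg⇒ggglPlggg⇒gggllPllggg⇒gggllgPgllggg⇒gggllggllggg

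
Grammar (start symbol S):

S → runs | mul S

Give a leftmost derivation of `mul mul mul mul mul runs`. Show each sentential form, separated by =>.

S => mul S => mul mul S => mul mul mul S => mul mul mul mul S => mul mul mul mul mul S => mul mul mul mul mul runs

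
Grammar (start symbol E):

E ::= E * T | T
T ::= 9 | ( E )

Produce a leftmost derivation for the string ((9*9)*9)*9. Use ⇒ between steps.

E⇒E*T⇒T*T⇒(E)*T⇒(E*T)*T⇒(T*T)*T⇒((E)*T)*T⇒((E*T)*T)*T⇒((T*T)*T)*T⇒((9*T)*T)*T⇒((9*9)*T)*T⇒((9*9)*9)*T⇒((9*9)*9)*9

E ⇒ E*T   [E ::= E * T]
E*T ⇒ T*T   [E ::= T]
T*T ⇒ (E)*T   [T ::= ( E )]
(E)*T ⇒ (E*T)*T   [E ::= E * T]
(E*T)*T ⇒ (T*T)*T   [E ::= T]
(T*T)*T ⇒ ((E)*T)*T   [T ::= ( E )]
((E)*T)*T ⇒ ((E*T)*T)*T   [E ::= E * T]
((E*T)*T)*T ⇒ ((T*T)*T)*T   [E ::= T]
((T*T)*T)*T ⇒ ((9*T)*T)*T   [T ::= 9]
((9*T)*T)*T ⇒ ((9*9)*T)*T   [T ::= 9]
((9*9)*T)*T ⇒ ((9*9)*9)*T   [T ::= 9]
((9*9)*9)*T ⇒ ((9*9)*9)*9   [T ::= 9]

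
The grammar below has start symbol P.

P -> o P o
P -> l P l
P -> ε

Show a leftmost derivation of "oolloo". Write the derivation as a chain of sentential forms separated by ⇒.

P⇒oPo⇒ooPoo⇒oolPloo⇒oolloo

P ⇒ oPo   [P -> o P o]
oPo ⇒ ooPoo   [P -> o P o]
ooPoo ⇒ oolPloo   [P -> l P l]
oolPloo ⇒ oolloo   [P -> ε]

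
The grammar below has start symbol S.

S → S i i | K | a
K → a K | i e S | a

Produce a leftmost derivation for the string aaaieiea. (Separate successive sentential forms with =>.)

S => K   [S → K]
K => aK   [K → a K]
aK => aaK   [K → a K]
aaK => aaaK   [K → a K]
aaaK => aaaieS   [K → i e S]
aaaieS => aaaieK   [S → K]
aaaieK => aaaieieS   [K → i e S]
aaaieieS => aaaieiea   [S → a]

S=>K=>aK=>aaK=>aaaK=>aaaieS=>aaaieK=>aaaieieS=>aaaieiea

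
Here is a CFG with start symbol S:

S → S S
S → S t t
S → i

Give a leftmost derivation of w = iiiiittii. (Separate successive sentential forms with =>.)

S => SS => SSS => iSS => iSSS => iSttSS => iSSttSS => iSSSttSS => iSSSSttSS => iiSSSttSS => iiiSSttSS => iiiiSttSS => iiiiittSS => iiiiittiS => iiiiittii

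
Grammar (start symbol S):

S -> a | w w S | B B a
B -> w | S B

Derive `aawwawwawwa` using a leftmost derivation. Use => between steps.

S => BBa   [S -> B B a]
BBa => SBBa   [B -> S B]
SBBa => aBBa   [S -> a]
aBBa => aSBBa   [B -> S B]
aSBBa => aaBBa   [S -> a]
aaBBa => aaSBBa   [B -> S B]
aaSBBa => aaBBaBBa   [S -> B B a]
aaBBaBBa => aaSBBaBBa   [B -> S B]
aaSBBaBBa => aawwSBBaBBa   [S -> w w S]
aawwSBBaBBa => aawwaBBaBBa   [S -> a]
aawwaBBaBBa => aawwawBaBBa   [B -> w]
aawwawBaBBa => aawwawwaBBa   [B -> w]
aawwawwaBBa => aawwawwawBa   [B -> w]
aawwawwawBa => aawwawwawwa   [B -> w]

S => BBa => SBBa => aBBa => aSBBa => aaBBa => aaSBBa => aaBBaBBa => aaSBBaBBa => aawwSBBaBBa => aawwaBBaBBa => aawwawBaBBa => aawwawwaBBa => aawwawwawBa => aawwawwawwa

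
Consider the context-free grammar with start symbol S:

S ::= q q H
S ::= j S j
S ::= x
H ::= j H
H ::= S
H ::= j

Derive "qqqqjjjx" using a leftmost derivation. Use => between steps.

S=>qqH=>qqS=>qqqqH=>qqqqjH=>qqqqjjH=>qqqqjjjH=>qqqqjjjS=>qqqqjjjx

S => qqH   [S ::= q q H]
qqH => qqS   [H ::= S]
qqS => qqqqH   [S ::= q q H]
qqqqH => qqqqjH   [H ::= j H]
qqqqjH => qqqqjjH   [H ::= j H]
qqqqjjH => qqqqjjjH   [H ::= j H]
qqqqjjjH => qqqqjjjS   [H ::= S]
qqqqjjjS => qqqqjjjx   [S ::= x]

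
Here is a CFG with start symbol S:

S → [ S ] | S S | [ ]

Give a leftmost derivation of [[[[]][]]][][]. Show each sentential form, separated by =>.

S=>SS=>SSS=>[S]SS=>[[S]]SS=>[[SS]]SS=>[[[S]S]]SS=>[[[[]]S]]SS=>[[[[]][]]]SS=>[[[[]][]]][]S=>[[[[]][]]][][]

S => SS   [S → S S]
SS => SSS   [S → S S]
SSS => [S]SS   [S → [ S ]]
[S]SS => [[S]]SS   [S → [ S ]]
[[S]]SS => [[SS]]SS   [S → S S]
[[SS]]SS => [[[S]S]]SS   [S → [ S ]]
[[[S]S]]SS => [[[[]]S]]SS   [S → [ ]]
[[[[]]S]]SS => [[[[]][]]]SS   [S → [ ]]
[[[[]][]]]SS => [[[[]][]]][]S   [S → [ ]]
[[[[]][]]][]S => [[[[]][]]][][]   [S → [ ]]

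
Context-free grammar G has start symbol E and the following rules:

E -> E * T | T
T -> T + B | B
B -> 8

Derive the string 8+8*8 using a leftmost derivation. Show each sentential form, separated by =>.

E => E*T   [E -> E * T]
E*T => T*T   [E -> T]
T*T => T+B*T   [T -> T + B]
T+B*T => B+B*T   [T -> B]
B+B*T => 8+B*T   [B -> 8]
8+B*T => 8+8*T   [B -> 8]
8+8*T => 8+8*B   [T -> B]
8+8*B => 8+8*8   [B -> 8]

E => E*T => T*T => T+B*T => B+B*T => 8+B*T => 8+8*T => 8+8*B => 8+8*8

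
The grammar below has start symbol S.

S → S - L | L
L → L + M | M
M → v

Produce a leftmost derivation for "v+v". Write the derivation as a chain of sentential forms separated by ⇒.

S ⇒ L ⇒ L+M ⇒ M+M ⇒ v+M ⇒ v+v

S ⇒ L   [S → L]
L ⇒ L+M   [L → L + M]
L+M ⇒ M+M   [L → M]
M+M ⇒ v+M   [M → v]
v+M ⇒ v+v   [M → v]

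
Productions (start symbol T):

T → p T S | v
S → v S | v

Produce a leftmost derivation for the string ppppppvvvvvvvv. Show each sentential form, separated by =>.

T => pTS => ppTSS => pppTSSS => ppppTSSSS => pppppTSSSSS => ppppppTSSSSSS => ppppppvSSSSSS => ppppppvvSSSSSS => ppppppvvvSSSSS => ppppppvvvvSSSS => ppppppvvvvvSSS => ppppppvvvvvvSS => ppppppvvvvvvvS => ppppppvvvvvvvv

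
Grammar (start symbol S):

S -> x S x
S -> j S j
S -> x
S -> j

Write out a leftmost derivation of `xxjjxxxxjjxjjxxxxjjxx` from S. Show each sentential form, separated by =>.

S => xSx => xxSxx => xxjSjxx => xxjjSjjxx => xxjjxSxjjxx => xxjjxxSxxjjxx => xxjjxxxSxxxjjxx => xxjjxxxxSxxxxjjxx => xxjjxxxxjSjxxxxjjxx => xxjjxxxxjjSjjxxxxjjxx => xxjjxxxxjjxjjxxxxjjxx

S => xSx   [S -> x S x]
xSx => xxSxx   [S -> x S x]
xxSxx => xxjSjxx   [S -> j S j]
xxjSjxx => xxjjSjjxx   [S -> j S j]
xxjjSjjxx => xxjjxSxjjxx   [S -> x S x]
xxjjxSxjjxx => xxjjxxSxxjjxx   [S -> x S x]
xxjjxxSxxjjxx => xxjjxxxSxxxjjxx   [S -> x S x]
xxjjxxxSxxxjjxx => xxjjxxxxSxxxxjjxx   [S -> x S x]
xxjjxxxxSxxxxjjxx => xxjjxxxxjSjxxxxjjxx   [S -> j S j]
xxjjxxxxjSjxxxxjjxx => xxjjxxxxjjSjjxxxxjjxx   [S -> j S j]
xxjjxxxxjjSjjxxxxjjxx => xxjjxxxxjjxjjxxxxjjxx   [S -> x]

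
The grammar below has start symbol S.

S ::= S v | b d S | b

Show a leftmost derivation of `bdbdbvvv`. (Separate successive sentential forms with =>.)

S => bdS => bdSv => bdSvv => bdSvvv => bdbdSvvv => bdbdbvvv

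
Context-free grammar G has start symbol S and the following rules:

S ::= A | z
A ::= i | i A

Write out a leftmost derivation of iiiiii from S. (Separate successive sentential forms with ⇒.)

S ⇒ A ⇒ iA ⇒ iiA ⇒ iiiA ⇒ iiiiA ⇒ iiiiiA ⇒ iiiiii

S ⇒ A   [S ::= A]
A ⇒ iA   [A ::= i A]
iA ⇒ iiA   [A ::= i A]
iiA ⇒ iiiA   [A ::= i A]
iiiA ⇒ iiiiA   [A ::= i A]
iiiiA ⇒ iiiiiA   [A ::= i A]
iiiiiA ⇒ iiiiii   [A ::= i]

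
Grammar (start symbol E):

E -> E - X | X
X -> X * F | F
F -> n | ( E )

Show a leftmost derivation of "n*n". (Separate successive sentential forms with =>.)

E=>X=>X*F=>F*F=>n*F=>n*n

E => X   [E -> X]
X => X*F   [X -> X * F]
X*F => F*F   [X -> F]
F*F => n*F   [F -> n]
n*F => n*n   [F -> n]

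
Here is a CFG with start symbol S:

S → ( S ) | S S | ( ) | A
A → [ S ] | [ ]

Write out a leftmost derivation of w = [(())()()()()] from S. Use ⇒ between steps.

S ⇒ A ⇒ [S] ⇒ [SS] ⇒ [SSS] ⇒ [SSSS] ⇒ [SSSSS] ⇒ [(S)SSSS] ⇒ [(())SSSS] ⇒ [(())()SSS] ⇒ [(())()()SS] ⇒ [(())()()()S] ⇒ [(())()()()()]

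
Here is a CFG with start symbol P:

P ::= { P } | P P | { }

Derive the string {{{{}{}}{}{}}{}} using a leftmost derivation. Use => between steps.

P => {P} => {PP} => {{P}P} => {{PP}P} => {{PPP}P} => {{{P}PP}P} => {{{PP}PP}P} => {{{{}P}PP}P} => {{{{}{}}PP}P} => {{{{}{}}{}P}P} => {{{{}{}}{}{}}P} => {{{{}{}}{}{}}{}}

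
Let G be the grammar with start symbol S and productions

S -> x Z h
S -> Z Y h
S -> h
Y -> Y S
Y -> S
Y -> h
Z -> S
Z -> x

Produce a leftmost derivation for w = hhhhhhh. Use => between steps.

S => ZYh   [S -> Z Y h]
ZYh => SYh   [Z -> S]
SYh => ZYhYh   [S -> Z Y h]
ZYhYh => SYhYh   [Z -> S]
SYhYh => ZYhYhYh   [S -> Z Y h]
ZYhYhYh => SYhYhYh   [Z -> S]
SYhYhYh => hYhYhYh   [S -> h]
hYhYhYh => hhhYhYh   [Y -> h]
hhhYhYh => hhhhhYh   [Y -> h]
hhhhhYh => hhhhhhh   [Y -> h]

S=>ZYh=>SYh=>ZYhYh=>SYhYh=>ZYhYhYh=>SYhYhYh=>hYhYhYh=>hhhYhYh=>hhhhhYh=>hhhhhhh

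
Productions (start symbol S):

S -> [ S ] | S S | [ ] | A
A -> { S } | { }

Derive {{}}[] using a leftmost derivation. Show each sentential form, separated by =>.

S => SS   [S -> S S]
SS => AS   [S -> A]
AS => {S}S   [A -> { S }]
{S}S => {A}S   [S -> A]
{A}S => {{}}S   [A -> { }]
{{}}S => {{}}[]   [S -> [ ]]

S=>SS=>AS=>{S}S=>{A}S=>{{}}S=>{{}}[]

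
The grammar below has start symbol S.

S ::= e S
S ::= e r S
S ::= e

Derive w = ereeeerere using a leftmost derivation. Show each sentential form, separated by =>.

S => erS   [S ::= e r S]
erS => ereS   [S ::= e S]
ereS => ereeS   [S ::= e S]
ereeS => ereeeS   [S ::= e S]
ereeeS => ereeeerS   [S ::= e r S]
ereeeerS => ereeeererS   [S ::= e r S]
ereeeererS => ereeeerere   [S ::= e]

S => erS => ereS => ereeS => ereeeS => ereeeerS => ereeeererS => ereeeerere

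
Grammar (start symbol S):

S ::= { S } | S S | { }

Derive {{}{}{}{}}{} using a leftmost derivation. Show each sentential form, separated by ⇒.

S⇒SS⇒{S}S⇒{SS}S⇒{{}S}S⇒{{}SS}S⇒{{}SSS}S⇒{{}{}SS}S⇒{{}{}{}S}S⇒{{}{}{}{}}S⇒{{}{}{}{}}{}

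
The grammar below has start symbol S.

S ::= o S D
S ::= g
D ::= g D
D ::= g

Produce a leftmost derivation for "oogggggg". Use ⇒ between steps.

S ⇒ oSD ⇒ ooSDD ⇒ oogDD ⇒ ooggDD ⇒ oogggDD ⇒ ooggggDD ⇒ oogggggD ⇒ oogggggg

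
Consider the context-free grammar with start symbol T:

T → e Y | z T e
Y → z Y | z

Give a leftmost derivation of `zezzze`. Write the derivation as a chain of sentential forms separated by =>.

T => zTe   [T → z T e]
zTe => zeYe   [T → e Y]
zeYe => zezYe   [Y → z Y]
zezYe => zezzYe   [Y → z Y]
zezzYe => zezzze   [Y → z]

T=>zTe=>zeYe=>zezYe=>zezzYe=>zezzze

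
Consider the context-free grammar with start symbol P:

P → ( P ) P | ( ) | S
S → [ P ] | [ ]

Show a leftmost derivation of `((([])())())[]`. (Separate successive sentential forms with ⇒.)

P⇒(P)P⇒((P)P)P⇒(((P)P)P)P⇒(((S)P)P)P⇒((([])P)P)P⇒((([])())P)P⇒((([])())())P⇒((([])())())S⇒((([])())())[]

P ⇒ (P)P   [P → ( P ) P]
(P)P ⇒ ((P)P)P   [P → ( P ) P]
((P)P)P ⇒ (((P)P)P)P   [P → ( P ) P]
(((P)P)P)P ⇒ (((S)P)P)P   [P → S]
(((S)P)P)P ⇒ ((([])P)P)P   [S → [ ]]
((([])P)P)P ⇒ ((([])())P)P   [P → ( )]
((([])())P)P ⇒ ((([])())())P   [P → ( )]
((([])())())P ⇒ ((([])())())S   [P → S]
((([])())())S ⇒ ((([])())())[]   [S → [ ]]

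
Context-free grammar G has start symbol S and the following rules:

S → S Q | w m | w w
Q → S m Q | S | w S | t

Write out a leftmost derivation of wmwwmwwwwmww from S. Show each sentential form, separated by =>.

S => SQ   [S → S Q]
SQ => SQQ   [S → S Q]
SQQ => wmQQ   [S → w m]
wmQQ => wmwSQ   [Q → w S]
wmwSQ => wmwwmQ   [S → w m]
wmwwmQ => wmwwmSmQ   [Q → S m Q]
wmwwmSmQ => wmwwmSQmQ   [S → S Q]
wmwwmSQmQ => wmwwmwwQmQ   [S → w w]
wmwwmwwQmQ => wmwwmwwSmQ   [Q → S]
wmwwmwwSmQ => wmwwmwwwwmQ   [S → w w]
wmwwmwwwwmQ => wmwwmwwwwmS   [Q → S]
wmwwmwwwwmS => wmwwmwwwwmww   [S → w w]

S => SQ => SQQ => wmQQ => wmwSQ => wmwwmQ => wmwwmSmQ => wmwwmSQmQ => wmwwmwwQmQ => wmwwmwwSmQ => wmwwmwwwwmQ => wmwwmwwwwmS => wmwwmwwwwmww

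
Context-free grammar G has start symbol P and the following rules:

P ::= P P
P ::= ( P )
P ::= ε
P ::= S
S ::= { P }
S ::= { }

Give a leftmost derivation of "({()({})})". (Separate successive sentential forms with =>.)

P => (P)   [P ::= ( P )]
(P) => (S)   [P ::= S]
(S) => ({P})   [S ::= { P }]
({P}) => ({PP})   [P ::= P P]
({PP}) => ({(P)P})   [P ::= ( P )]
({(P)P}) => ({()P})   [P ::= ε]
({()P}) => ({()(P)})   [P ::= ( P )]
({()(P)}) => ({()(S)})   [P ::= S]
({()(S)}) => ({()({})})   [S ::= { }]

P => (P) => (S) => ({P}) => ({PP}) => ({(P)P}) => ({()P}) => ({()(P)}) => ({()(S)}) => ({()({})})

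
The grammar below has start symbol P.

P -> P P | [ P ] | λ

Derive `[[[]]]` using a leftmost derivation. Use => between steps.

P => [P] => [PP] => [[P]P] => [[[P]]P] => [[[]]P] => [[[]]]

P => [P]   [P -> [ P ]]
[P] => [PP]   [P -> P P]
[PP] => [[P]P]   [P -> [ P ]]
[[P]P] => [[[P]]P]   [P -> [ P ]]
[[[P]]P] => [[[]]P]   [P -> λ]
[[[]]P] => [[[]]]   [P -> λ]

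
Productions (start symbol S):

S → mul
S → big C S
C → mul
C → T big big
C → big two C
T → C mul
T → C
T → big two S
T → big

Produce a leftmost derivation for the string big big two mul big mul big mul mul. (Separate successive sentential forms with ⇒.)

S ⇒ big C S ⇒ big big two C S ⇒ big big two mul S ⇒ big big two mul big C S ⇒ big big two mul big mul S ⇒ big big two mul big mul big C S ⇒ big big two mul big mul big mul S ⇒ big big two mul big mul big mul mul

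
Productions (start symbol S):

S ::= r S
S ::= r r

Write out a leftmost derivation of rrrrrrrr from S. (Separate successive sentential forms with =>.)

S => rS   [S ::= r S]
rS => rrS   [S ::= r S]
rrS => rrrS   [S ::= r S]
rrrS => rrrrS   [S ::= r S]
rrrrS => rrrrrS   [S ::= r S]
rrrrrS => rrrrrrS   [S ::= r S]
rrrrrrS => rrrrrrrr   [S ::= r r]

S => rS => rrS => rrrS => rrrrS => rrrrrS => rrrrrrS => rrrrrrrr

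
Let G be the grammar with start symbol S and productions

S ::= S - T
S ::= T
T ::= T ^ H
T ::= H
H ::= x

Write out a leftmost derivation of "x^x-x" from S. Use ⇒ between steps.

S⇒S-T⇒T-T⇒T^H-T⇒H^H-T⇒x^H-T⇒x^x-T⇒x^x-H⇒x^x-x

S ⇒ S-T   [S ::= S - T]
S-T ⇒ T-T   [S ::= T]
T-T ⇒ T^H-T   [T ::= T ^ H]
T^H-T ⇒ H^H-T   [T ::= H]
H^H-T ⇒ x^H-T   [H ::= x]
x^H-T ⇒ x^x-T   [H ::= x]
x^x-T ⇒ x^x-H   [T ::= H]
x^x-H ⇒ x^x-x   [H ::= x]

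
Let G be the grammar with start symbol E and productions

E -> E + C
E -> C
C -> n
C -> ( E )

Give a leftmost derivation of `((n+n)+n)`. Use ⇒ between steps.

E⇒C⇒(E)⇒(E+C)⇒(C+C)⇒((E)+C)⇒((E+C)+C)⇒((C+C)+C)⇒((n+C)+C)⇒((n+n)+C)⇒((n+n)+n)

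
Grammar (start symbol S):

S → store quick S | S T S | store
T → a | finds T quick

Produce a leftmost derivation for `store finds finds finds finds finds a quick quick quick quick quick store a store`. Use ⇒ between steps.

S ⇒ S T S ⇒ S T S T S ⇒ store T S T S ⇒ store finds T quick S T S ⇒ store finds finds T quick quick S T S ⇒ store finds finds finds T quick quick quick S T S ⇒ store finds finds finds finds T quick quick quick quick S T S ⇒ store finds finds finds finds finds T quick quick quick quick quick S T S ⇒ store finds finds finds finds finds a quick quick quick quick quick S T S ⇒ store finds finds finds finds finds a quick quick quick quick quick store T S ⇒ store finds finds finds finds finds a quick quick quick quick quick store a S ⇒ store finds finds finds finds finds a quick quick quick quick quick store a store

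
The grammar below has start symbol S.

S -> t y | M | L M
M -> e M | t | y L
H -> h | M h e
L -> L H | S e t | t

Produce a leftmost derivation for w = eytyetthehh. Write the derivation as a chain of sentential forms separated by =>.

S => M   [S -> M]
M => eM   [M -> e M]
eM => eyL   [M -> y L]
eyL => eyLH   [L -> L H]
eyLH => eyLHH   [L -> L H]
eyLHH => eyLHHH   [L -> L H]
eyLHHH => eySetHHH   [L -> S e t]
eySetHHH => eytyetHHH   [S -> t y]
eytyetHHH => eytyetMheHH   [H -> M h e]
eytyetMheHH => eytyettheHH   [M -> t]
eytyettheHH => eytyetthehH   [H -> h]
eytyetthehH => eytyetthehh   [H -> h]

S => M => eM => eyL => eyLH => eyLHH => eyLHHH => eySetHHH => eytyetHHH => eytyetMheHH => eytyettheHH => eytyetthehH => eytyetthehh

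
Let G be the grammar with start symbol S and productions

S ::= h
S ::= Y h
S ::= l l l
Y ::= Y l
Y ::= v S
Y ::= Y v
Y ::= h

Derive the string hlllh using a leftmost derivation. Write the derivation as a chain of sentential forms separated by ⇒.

S ⇒ Yh   [S ::= Y h]
Yh ⇒ Ylh   [Y ::= Y l]
Ylh ⇒ Yllh   [Y ::= Y l]
Yllh ⇒ Ylllh   [Y ::= Y l]
Ylllh ⇒ hlllh   [Y ::= h]

S ⇒ Yh ⇒ Ylh ⇒ Yllh ⇒ Ylllh ⇒ hlllh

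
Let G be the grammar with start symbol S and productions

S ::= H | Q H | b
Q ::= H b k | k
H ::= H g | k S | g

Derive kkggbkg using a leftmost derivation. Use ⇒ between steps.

S ⇒ QH   [S ::= Q H]
QH ⇒ HbkH   [Q ::= H b k]
HbkH ⇒ HgbkH   [H ::= H g]
HgbkH ⇒ kSgbkH   [H ::= k S]
kSgbkH ⇒ kQHgbkH   [S ::= Q H]
kQHgbkH ⇒ kkHgbkH   [Q ::= k]
kkHgbkH ⇒ kkggbkH   [H ::= g]
kkggbkH ⇒ kkggbkg   [H ::= g]

S ⇒ QH ⇒ HbkH ⇒ HgbkH ⇒ kSgbkH ⇒ kQHgbkH ⇒ kkHgbkH ⇒ kkggbkH ⇒ kkggbkg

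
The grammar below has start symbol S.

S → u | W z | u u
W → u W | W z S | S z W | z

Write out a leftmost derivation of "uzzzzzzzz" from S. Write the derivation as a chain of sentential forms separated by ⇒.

S⇒Wz⇒uWz⇒uSzWz⇒uWzzWz⇒uWzSzzWz⇒uzzSzzWz⇒uzzWzzzWz⇒uzzzzzzWz⇒uzzzzzzzz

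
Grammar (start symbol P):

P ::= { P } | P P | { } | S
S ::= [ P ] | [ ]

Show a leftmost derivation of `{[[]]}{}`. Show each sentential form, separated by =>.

P => PP   [P ::= P P]
PP => {P}P   [P ::= { P }]
{P}P => {S}P   [P ::= S]
{S}P => {[P]}P   [S ::= [ P ]]
{[P]}P => {[S]}P   [P ::= S]
{[S]}P => {[[]]}P   [S ::= [ ]]
{[[]]}P => {[[]]}{}   [P ::= { }]

P => PP => {P}P => {S}P => {[P]}P => {[S]}P => {[[]]}P => {[[]]}{}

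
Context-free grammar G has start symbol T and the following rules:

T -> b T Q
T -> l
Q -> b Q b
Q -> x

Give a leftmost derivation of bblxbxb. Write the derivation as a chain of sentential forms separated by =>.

T=>bTQ=>bbTQQ=>bblQQ=>bblxQ=>bblxbQb=>bblxbxb

T => bTQ   [T -> b T Q]
bTQ => bbTQQ   [T -> b T Q]
bbTQQ => bblQQ   [T -> l]
bblQQ => bblxQ   [Q -> x]
bblxQ => bblxbQb   [Q -> b Q b]
bblxbQb => bblxbxb   [Q -> x]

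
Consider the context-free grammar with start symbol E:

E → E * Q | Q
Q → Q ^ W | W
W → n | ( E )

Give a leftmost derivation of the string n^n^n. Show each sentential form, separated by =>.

E=>Q=>Q^W=>Q^W^W=>W^W^W=>n^W^W=>n^n^W=>n^n^n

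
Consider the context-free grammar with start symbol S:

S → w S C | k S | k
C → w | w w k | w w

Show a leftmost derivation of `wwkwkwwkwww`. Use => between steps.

S => wSC   [S → w S C]
wSC => wwSCC   [S → w S C]
wwSCC => wwkSCC   [S → k S]
wwkSCC => wwkwSCCC   [S → w S C]
wwkwSCCC => wwkwkCCC   [S → k]
wwkwkCCC => wwkwkwwkCC   [C → w w k]
wwkwkwwkCC => wwkwkwwkwwC   [C → w w]
wwkwkwwkwwC => wwkwkwwkwww   [C → w]

S => wSC => wwSCC => wwkSCC => wwkwSCCC => wwkwkCCC => wwkwkwwkCC => wwkwkwwkwwC => wwkwkwwkwww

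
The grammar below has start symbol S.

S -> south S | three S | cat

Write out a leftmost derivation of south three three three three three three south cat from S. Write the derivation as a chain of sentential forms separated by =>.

S => south S   [S -> south S]
south S => south three S   [S -> three S]
south three S => south three three S   [S -> three S]
south three three S => south three three three S   [S -> three S]
south three three three S => south three three three three S   [S -> three S]
south three three three three S => south three three three three three S   [S -> three S]
south three three three three three S => south three three three three three three S   [S -> three S]
south three three three three three three S => south three three three three three three south S   [S -> south S]
south three three three three three three south S => south three three three three three three south cat   [S -> cat]

S => south S => south three S => south three three S => south three three three S => south three three three three S => south three three three three three S => south three three three three three three S => south three three three three three three south S => south three three three three three three south cat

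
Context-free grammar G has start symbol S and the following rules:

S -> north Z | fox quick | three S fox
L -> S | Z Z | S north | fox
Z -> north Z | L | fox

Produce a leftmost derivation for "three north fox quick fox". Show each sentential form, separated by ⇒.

S ⇒ three S fox ⇒ three north Z fox ⇒ three north L fox ⇒ three north S fox ⇒ three north fox quick fox

S ⇒ three S fox   [S -> three S fox]
three S fox ⇒ three north Z fox   [S -> north Z]
three north Z fox ⇒ three north L fox   [Z -> L]
three north L fox ⇒ three north S fox   [L -> S]
three north S fox ⇒ three north fox quick fox   [S -> fox quick]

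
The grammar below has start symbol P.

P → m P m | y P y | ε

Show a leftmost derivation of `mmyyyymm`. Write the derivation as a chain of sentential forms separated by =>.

P => mPm   [P → m P m]
mPm => mmPmm   [P → m P m]
mmPmm => mmyPymm   [P → y P y]
mmyPymm => mmyyPyymm   [P → y P y]
mmyyPyymm => mmyyyymm   [P → ε]

P => mPm => mmPmm => mmyPymm => mmyyPyymm => mmyyyymm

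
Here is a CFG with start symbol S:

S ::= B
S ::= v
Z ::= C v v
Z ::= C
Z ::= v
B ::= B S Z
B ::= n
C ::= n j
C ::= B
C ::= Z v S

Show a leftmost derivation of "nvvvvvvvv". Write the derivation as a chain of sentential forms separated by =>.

S => B => BSZ => BSZSZ => BSZSZSZ => BSZSZSZSZ => nSZSZSZSZ => nvZSZSZSZ => nvvSZSZSZ => nvvvZSZSZ => nvvvvSZSZ => nvvvvvZSZ => nvvvvvvSZ => nvvvvvvvZ => nvvvvvvvv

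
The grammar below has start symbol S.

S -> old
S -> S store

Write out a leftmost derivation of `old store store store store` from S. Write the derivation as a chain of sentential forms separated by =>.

S => S store => S store store => S store store store => S store store store store => old store store store store

S => S store   [S -> S store]
S store => S store store   [S -> S store]
S store store => S store store store   [S -> S store]
S store store store => S store store store store   [S -> S store]
S store store store store => old store store store store   [S -> old]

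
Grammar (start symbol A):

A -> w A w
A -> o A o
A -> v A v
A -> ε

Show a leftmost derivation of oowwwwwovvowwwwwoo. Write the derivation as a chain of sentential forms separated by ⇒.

A ⇒ oAo ⇒ ooAoo ⇒ oowAwoo ⇒ oowwAwwoo ⇒ oowwwAwwwoo ⇒ oowwwwAwwwwoo ⇒ oowwwwwAwwwwwoo ⇒ oowwwwwoAowwwwwoo ⇒ oowwwwwovAvowwwwwoo ⇒ oowwwwwovvowwwwwoo

A ⇒ oAo   [A -> o A o]
oAo ⇒ ooAoo   [A -> o A o]
ooAoo ⇒ oowAwoo   [A -> w A w]
oowAwoo ⇒ oowwAwwoo   [A -> w A w]
oowwAwwoo ⇒ oowwwAwwwoo   [A -> w A w]
oowwwAwwwoo ⇒ oowwwwAwwwwoo   [A -> w A w]
oowwwwAwwwwoo ⇒ oowwwwwAwwwwwoo   [A -> w A w]
oowwwwwAwwwwwoo ⇒ oowwwwwoAowwwwwoo   [A -> o A o]
oowwwwwoAowwwwwoo ⇒ oowwwwwovAvowwwwwoo   [A -> v A v]
oowwwwwovAvowwwwwoo ⇒ oowwwwwovvowwwwwoo   [A -> ε]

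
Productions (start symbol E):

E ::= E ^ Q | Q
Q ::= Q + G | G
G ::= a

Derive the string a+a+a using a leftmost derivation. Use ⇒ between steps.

E ⇒ Q ⇒ Q+G ⇒ Q+G+G ⇒ G+G+G ⇒ a+G+G ⇒ a+a+G ⇒ a+a+a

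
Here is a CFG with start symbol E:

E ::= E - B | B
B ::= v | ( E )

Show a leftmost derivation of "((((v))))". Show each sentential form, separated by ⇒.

E⇒B⇒(E)⇒(B)⇒((E))⇒((B))⇒(((E)))⇒(((B)))⇒((((E))))⇒((((B))))⇒((((v))))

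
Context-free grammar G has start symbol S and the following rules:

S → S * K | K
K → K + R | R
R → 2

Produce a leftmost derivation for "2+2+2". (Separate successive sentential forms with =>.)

S=>K=>K+R=>K+R+R=>R+R+R=>2+R+R=>2+2+R=>2+2+2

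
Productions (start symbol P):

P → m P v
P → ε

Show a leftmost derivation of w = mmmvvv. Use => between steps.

P => mPv => mmPvv => mmmPvvv => mmmvvv

P => mPv   [P → m P v]
mPv => mmPvv   [P → m P v]
mmPvv => mmmPvvv   [P → m P v]
mmmPvvv => mmmvvv   [P → ε]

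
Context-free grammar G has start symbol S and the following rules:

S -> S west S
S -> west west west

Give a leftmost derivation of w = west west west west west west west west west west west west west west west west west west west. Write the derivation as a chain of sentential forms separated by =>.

S => S west S => west west west west S => west west west west S west S => west west west west S west S west S => west west west west S west S west S west S => west west west west west west west west S west S west S => west west west west west west west west west west west west S west S => west west west west west west west west west west west west west west west west S => west west west west west west west west west west west west west west west west west west west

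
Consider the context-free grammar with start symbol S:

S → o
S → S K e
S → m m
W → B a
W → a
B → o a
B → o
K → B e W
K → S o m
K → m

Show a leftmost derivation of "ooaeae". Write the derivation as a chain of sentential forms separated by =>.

S=>SKe=>oKe=>oBeWe=>ooaeWe=>ooaeae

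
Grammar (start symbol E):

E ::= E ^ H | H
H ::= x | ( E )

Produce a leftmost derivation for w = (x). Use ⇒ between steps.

E ⇒ H ⇒ (E) ⇒ (H) ⇒ (x)

E ⇒ H   [E ::= H]
H ⇒ (E)   [H ::= ( E )]
(E) ⇒ (H)   [E ::= H]
(H) ⇒ (x)   [H ::= x]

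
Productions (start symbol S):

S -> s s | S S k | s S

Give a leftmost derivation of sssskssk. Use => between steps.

S => SSk   [S -> S S k]
SSk => SSkSk   [S -> S S k]
SSkSk => ssSkSk   [S -> s s]
ssSkSk => sssskSk   [S -> s s]
sssskSk => sssskssk   [S -> s s]

S => SSk => SSkSk => ssSkSk => sssskSk => sssskssk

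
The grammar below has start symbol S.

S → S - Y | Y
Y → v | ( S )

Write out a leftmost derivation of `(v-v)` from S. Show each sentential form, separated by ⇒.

S⇒Y⇒(S)⇒(S-Y)⇒(Y-Y)⇒(v-Y)⇒(v-v)

S ⇒ Y   [S → Y]
Y ⇒ (S)   [Y → ( S )]
(S) ⇒ (S-Y)   [S → S - Y]
(S-Y) ⇒ (Y-Y)   [S → Y]
(Y-Y) ⇒ (v-Y)   [Y → v]
(v-Y) ⇒ (v-v)   [Y → v]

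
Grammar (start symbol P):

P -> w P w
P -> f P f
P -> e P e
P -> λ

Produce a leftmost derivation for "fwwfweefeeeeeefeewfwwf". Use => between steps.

P => fPf   [P -> f P f]
fPf => fwPwf   [P -> w P w]
fwPwf => fwwPwwf   [P -> w P w]
fwwPwwf => fwwfPfwwf   [P -> f P f]
fwwfPfwwf => fwwfwPwfwwf   [P -> w P w]
fwwfwPwfwwf => fwwfwePewfwwf   [P -> e P e]
fwwfwePewfwwf => fwwfweePeewfwwf   [P -> e P e]
fwwfweePeewfwwf => fwwfweefPfeewfwwf   [P -> f P f]
fwwfweefPfeewfwwf => fwwfweefePefeewfwwf   [P -> e P e]
fwwfweefePefeewfwwf => fwwfweefeePeefeewfwwf   [P -> e P e]
fwwfweefeePeefeewfwwf => fwwfweefeeePeeefeewfwwf   [P -> e P e]
fwwfweefeeePeeefeewfwwf => fwwfweefeeeeeefeewfwwf   [P -> λ]

P=>fPf=>fwPwf=>fwwPwwf=>fwwfPfwwf=>fwwfwPwfwwf=>fwwfwePewfwwf=>fwwfweePeewfwwf=>fwwfweefPfeewfwwf=>fwwfweefePefeewfwwf=>fwwfweefeePeefeewfwwf=>fwwfweefeeePeeefeewfwwf=>fwwfweefeeeeeefeewfwwf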